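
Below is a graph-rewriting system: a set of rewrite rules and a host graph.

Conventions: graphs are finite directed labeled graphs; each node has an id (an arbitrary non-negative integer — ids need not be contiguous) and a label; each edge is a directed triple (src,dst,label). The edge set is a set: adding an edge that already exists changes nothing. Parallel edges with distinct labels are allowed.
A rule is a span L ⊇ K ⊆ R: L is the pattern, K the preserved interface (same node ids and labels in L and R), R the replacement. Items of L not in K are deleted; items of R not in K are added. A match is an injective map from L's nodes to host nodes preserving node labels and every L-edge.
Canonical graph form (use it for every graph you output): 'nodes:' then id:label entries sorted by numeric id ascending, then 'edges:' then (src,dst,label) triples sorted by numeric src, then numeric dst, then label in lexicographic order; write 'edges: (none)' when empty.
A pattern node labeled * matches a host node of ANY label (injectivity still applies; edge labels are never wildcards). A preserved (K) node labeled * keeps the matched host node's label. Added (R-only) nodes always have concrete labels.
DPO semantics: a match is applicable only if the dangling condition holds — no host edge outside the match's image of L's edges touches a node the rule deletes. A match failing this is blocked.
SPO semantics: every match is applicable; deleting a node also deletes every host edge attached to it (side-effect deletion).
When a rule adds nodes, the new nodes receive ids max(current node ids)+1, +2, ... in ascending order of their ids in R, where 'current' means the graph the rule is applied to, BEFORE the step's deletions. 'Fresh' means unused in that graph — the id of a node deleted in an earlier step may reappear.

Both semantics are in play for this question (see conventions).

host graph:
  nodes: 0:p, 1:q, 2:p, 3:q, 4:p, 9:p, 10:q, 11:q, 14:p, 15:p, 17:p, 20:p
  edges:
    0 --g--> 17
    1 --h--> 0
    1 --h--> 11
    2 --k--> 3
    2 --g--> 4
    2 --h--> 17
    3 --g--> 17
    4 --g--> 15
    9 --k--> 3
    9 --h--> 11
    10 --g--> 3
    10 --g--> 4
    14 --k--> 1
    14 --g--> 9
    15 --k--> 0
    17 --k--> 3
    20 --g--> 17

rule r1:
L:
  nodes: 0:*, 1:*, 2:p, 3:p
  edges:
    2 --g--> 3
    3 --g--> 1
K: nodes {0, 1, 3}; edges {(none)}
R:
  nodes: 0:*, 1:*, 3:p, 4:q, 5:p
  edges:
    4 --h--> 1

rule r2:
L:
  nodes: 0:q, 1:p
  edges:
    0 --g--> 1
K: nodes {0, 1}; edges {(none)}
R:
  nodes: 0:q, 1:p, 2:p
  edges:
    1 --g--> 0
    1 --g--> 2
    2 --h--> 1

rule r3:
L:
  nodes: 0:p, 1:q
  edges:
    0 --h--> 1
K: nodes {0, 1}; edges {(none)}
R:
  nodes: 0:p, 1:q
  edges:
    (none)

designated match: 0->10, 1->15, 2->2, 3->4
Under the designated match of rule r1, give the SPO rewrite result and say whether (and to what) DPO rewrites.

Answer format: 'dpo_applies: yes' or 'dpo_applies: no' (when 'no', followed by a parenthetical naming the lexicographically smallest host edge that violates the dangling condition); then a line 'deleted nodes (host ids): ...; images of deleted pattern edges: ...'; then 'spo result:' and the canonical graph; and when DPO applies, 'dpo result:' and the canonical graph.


dpo_applies: no
(the rule deletes node 2, which keeps host edge (2,3,k) outside the match image — the dangling condition fails, DPO blocks; SPO proceeds and side-deletes such edges)
deleted nodes (host ids): 2; images of deleted pattern edges: (2,4,g); (4,15,g)
spo result:
nodes: 0:p, 1:q, 3:q, 4:p, 9:p, 10:q, 11:q, 14:p, 15:p, 17:p, 20:p, 21:q, 22:p
edges: (0,17,g); (1,0,h); (1,11,h); (3,17,g); (9,3,k); (9,11,h); (10,3,g); (10,4,g); (14,1,k); (14,9,g); (15,0,k); (17,3,k); (20,17,g); (21,15,h)


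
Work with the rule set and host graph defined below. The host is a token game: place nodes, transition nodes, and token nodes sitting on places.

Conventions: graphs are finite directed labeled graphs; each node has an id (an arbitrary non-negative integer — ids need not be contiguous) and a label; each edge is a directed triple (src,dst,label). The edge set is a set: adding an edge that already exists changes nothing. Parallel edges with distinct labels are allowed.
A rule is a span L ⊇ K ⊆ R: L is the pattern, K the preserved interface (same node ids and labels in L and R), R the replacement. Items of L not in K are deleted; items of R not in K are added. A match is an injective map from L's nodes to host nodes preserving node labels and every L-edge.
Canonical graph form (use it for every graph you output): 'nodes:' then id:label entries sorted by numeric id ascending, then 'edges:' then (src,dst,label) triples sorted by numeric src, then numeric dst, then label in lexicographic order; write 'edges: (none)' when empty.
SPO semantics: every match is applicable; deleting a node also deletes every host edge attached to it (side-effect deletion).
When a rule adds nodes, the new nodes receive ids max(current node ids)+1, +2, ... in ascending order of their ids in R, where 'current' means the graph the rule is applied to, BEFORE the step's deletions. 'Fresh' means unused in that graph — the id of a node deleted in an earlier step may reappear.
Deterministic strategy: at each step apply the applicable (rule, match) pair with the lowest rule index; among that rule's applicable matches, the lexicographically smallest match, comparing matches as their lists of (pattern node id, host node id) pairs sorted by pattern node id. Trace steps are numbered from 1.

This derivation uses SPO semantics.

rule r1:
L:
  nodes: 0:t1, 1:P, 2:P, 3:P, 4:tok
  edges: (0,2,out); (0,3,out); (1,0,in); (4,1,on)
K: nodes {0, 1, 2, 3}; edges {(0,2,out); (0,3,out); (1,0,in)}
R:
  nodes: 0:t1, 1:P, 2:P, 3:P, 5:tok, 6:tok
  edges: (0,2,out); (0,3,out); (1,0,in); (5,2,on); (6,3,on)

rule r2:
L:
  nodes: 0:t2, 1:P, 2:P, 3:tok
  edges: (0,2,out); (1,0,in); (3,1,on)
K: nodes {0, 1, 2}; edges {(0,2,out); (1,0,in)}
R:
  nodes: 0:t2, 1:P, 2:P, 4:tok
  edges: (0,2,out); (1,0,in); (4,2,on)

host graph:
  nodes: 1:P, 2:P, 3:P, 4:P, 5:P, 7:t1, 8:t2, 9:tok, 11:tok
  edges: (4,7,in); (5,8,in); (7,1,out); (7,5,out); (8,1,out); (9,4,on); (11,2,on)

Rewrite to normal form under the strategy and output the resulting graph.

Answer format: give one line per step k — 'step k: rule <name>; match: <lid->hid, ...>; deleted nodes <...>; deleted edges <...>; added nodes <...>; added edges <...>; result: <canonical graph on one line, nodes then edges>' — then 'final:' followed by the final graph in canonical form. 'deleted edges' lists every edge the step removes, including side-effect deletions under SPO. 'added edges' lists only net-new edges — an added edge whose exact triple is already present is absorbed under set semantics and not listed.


step 1: rule r1; match: 0->7, 1->4, 2->1, 3->5, 4->9; deleted nodes 9; deleted edges (9,4,on); added nodes 12, 13; added edges (12,1,on); (13,5,on); result: nodes: 1:P, 2:P, 3:P, 4:P, 5:P, 7:t1, 8:t2, 11:tok, 12:tok, 13:tok edges: (4,7,in); (5,8,in); (7,1,out); (7,5,out); (8,1,out); (11,2,on); (12,1,on); (13,5,on)
step 2: rule r2; match: 0->8, 1->5, 2->1, 3->13; deleted nodes 13; deleted edges (13,5,on); added nodes 14; added edges (14,1,on); result: nodes: 1:P, 2:P, 3:P, 4:P, 5:P, 7:t1, 8:t2, 11:tok, 12:tok, 14:tok edges: (4,7,in); (5,8,in); (7,1,out); (7,5,out); (8,1,out); (11,2,on); (12,1,on); (14,1,on)
final:
nodes: 1:P, 2:P, 3:P, 4:P, 5:P, 7:t1, 8:t2, 11:tok, 12:tok, 14:tok
edges: (4,7,in); (5,8,in); (7,1,out); (7,5,out); (8,1,out); (11,2,on); (12,1,on); (14,1,on)


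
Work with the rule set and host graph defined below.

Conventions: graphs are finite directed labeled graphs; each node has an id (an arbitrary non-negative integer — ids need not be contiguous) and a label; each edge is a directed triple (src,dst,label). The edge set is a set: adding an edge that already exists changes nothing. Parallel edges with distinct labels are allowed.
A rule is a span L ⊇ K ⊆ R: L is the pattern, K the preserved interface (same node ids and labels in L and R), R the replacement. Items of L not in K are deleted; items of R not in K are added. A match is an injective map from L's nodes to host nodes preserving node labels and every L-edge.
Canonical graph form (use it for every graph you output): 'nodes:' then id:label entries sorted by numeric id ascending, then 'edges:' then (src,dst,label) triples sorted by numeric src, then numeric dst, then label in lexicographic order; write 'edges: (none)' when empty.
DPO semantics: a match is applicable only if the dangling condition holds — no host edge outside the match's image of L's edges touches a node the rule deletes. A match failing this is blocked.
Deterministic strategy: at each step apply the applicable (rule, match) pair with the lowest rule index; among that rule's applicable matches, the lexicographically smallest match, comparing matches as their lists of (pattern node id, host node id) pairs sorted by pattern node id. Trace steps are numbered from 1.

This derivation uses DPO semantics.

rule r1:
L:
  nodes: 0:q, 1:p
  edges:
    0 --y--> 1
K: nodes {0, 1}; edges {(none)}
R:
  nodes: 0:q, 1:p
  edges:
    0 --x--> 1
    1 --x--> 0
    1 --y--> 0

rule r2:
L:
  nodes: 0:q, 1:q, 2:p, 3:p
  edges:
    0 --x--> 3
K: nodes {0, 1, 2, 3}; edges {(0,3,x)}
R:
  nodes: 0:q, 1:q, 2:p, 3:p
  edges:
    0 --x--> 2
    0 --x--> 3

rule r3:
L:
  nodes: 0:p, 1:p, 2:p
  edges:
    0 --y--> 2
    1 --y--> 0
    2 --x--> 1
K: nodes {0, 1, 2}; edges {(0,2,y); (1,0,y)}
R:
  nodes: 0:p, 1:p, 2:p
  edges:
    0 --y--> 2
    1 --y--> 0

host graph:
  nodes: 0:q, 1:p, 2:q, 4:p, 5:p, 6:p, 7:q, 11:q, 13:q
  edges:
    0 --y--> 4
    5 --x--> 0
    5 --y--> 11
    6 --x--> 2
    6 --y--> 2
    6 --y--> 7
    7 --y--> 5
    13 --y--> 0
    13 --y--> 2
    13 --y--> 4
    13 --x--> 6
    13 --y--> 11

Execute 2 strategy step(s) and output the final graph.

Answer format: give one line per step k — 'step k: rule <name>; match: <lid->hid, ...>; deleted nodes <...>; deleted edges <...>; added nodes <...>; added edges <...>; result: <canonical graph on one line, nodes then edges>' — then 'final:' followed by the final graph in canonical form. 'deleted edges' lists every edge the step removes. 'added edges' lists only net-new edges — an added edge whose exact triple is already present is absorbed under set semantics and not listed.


step 1: rule r1; match: 0->0, 1->4; deleted nodes (none); deleted edges (0,4,y); added nodes (none); added edges (0,4,x); (4,0,x); (4,0,y); result: nodes: 0:q, 1:p, 2:q, 4:p, 5:p, 6:p, 7:q, 11:q, 13:q edges: (0,4,x); (4,0,x); (4,0,y); (5,0,x); (5,11,y); (6,2,x); (6,2,y); (6,7,y); (7,5,y); (13,0,y); (13,2,y); (13,4,y); (13,6,x); (13,11,y)
step 2: rule r1; match: 0->7, 1->5; deleted nodes (none); deleted edges (7,5,y); added nodes (none); added edges (5,7,x); (5,7,y); (7,5,x); result: nodes: 0:q, 1:p, 2:q, 4:p, 5:p, 6:p, 7:q, 11:q, 13:q edges: (0,4,x); (4,0,x); (4,0,y); (5,0,x); (5,7,x); (5,7,y); (5,11,y); (6,2,x); (6,2,y); (6,7,y); (7,5,x); (13,0,y); (13,2,y); (13,4,y); (13,6,x); (13,11,y)
final:
nodes: 0:q, 1:p, 2:q, 4:p, 5:p, 6:p, 7:q, 11:q, 13:q
edges: (0,4,x); (4,0,x); (4,0,y); (5,0,x); (5,7,x); (5,7,y); (5,11,y); (6,2,x); (6,2,y); (6,7,y); (7,5,x); (13,0,y); (13,2,y); (13,4,y); (13,6,x); (13,11,y)


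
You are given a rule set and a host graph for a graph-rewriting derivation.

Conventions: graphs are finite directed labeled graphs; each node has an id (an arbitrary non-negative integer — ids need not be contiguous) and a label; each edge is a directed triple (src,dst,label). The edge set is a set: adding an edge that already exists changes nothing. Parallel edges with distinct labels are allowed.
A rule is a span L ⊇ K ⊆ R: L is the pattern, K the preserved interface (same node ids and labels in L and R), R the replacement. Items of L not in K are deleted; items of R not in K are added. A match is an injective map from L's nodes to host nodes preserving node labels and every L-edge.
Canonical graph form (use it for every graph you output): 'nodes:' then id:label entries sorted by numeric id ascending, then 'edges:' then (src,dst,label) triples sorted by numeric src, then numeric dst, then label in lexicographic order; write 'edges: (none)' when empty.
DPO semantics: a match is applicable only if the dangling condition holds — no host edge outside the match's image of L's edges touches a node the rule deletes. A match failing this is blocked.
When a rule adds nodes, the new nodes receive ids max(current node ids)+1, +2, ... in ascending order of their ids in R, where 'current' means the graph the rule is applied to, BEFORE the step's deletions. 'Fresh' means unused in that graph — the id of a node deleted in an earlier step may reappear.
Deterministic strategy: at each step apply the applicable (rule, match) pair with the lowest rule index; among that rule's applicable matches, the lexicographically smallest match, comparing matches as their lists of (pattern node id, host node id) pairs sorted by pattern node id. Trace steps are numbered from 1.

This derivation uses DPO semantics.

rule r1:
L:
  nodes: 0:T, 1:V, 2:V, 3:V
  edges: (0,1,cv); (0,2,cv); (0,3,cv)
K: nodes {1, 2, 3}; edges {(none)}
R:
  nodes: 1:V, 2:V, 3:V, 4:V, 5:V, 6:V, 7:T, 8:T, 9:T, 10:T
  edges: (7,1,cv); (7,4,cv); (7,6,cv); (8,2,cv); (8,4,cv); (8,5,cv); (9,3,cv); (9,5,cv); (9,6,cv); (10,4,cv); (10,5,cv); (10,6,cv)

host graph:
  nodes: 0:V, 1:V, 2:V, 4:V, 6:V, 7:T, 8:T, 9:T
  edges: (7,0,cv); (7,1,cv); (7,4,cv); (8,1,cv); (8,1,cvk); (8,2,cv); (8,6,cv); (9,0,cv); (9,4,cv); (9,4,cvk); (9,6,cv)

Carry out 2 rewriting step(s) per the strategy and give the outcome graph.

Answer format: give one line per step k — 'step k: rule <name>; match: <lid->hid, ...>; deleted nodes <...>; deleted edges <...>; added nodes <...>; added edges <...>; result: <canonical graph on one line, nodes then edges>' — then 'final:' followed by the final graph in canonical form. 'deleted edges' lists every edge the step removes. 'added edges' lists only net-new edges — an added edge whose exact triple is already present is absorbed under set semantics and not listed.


step 1: rule r1; match: 0->7, 1->0, 2->1, 3->4; deleted nodes 7; deleted edges (7,0,cv); (7,1,cv); (7,4,cv); added nodes 10, 11, 12, 13, 14, 15, 16; added edges (13,0,cv); (13,10,cv); (13,12,cv); (14,1,cv); (14,10,cv); (14,11,cv); (15,4,cv); (15,11,cv); (15,12,cv); (16,10,cv); (16,11,cv); (16,12,cv); result: nodes: 0:V, 1:V, 2:V, 4:V, 6:V, 8:T, 9:T, 10:V, 11:V, 12:V, 13:T, 14:T, 15:T, 16:T edges: (8,1,cv); (8,1,cvk); (8,2,cv); (8,6,cv); (9,0,cv); (9,4,cv); (9,4,cvk); (9,6,cv); (13,0,cv); (13,10,cv); (13,12,cv); (14,1,cv); (14,10,cv); (14,11,cv); (15,4,cv); (15,11,cv); (15,12,cv); (16,10,cv); (16,11,cv); (16,12,cv)
step 2: rule r1; match: 0->13, 1->0, 2->10, 3->12; deleted nodes 13; deleted edges (13,0,cv); (13,10,cv); (13,12,cv); added nodes 17, 18, 19, 20, 21, 22, 23; added edges (20,0,cv); (20,17,cv); (20,19,cv); (21,10,cv); (21,17,cv); (21,18,cv); (22,12,cv); (22,18,cv); (22,19,cv); (23,17,cv); (23,18,cv); (23,19,cv); result: nodes: 0:V, 1:V, 2:V, 4:V, 6:V, 8:T, 9:T, 10:V, 11:V, 12:V, 14:T, 15:T, 16:T, 17:V, 18:V, 19:V, 20:T, 21:T, 22:T, 23:T edges: (8,1,cv); (8,1,cvk); (8,2,cv); (8,6,cv); (9,0,cv); (9,4,cv); (9,4,cvk); (9,6,cv); (14,1,cv); (14,10,cv); (14,11,cv); (15,4,cv); (15,11,cv); (15,12,cv); (16,10,cv); (16,11,cv); (16,12,cv); (20,0,cv); (20,17,cv); (20,19,cv); (21,10,cv); (21,17,cv); (21,18,cv); (22,12,cv); (22,18,cv); (22,19,cv); (23,17,cv); (23,18,cv); (23,19,cv)
final:
nodes: 0:V, 1:V, 2:V, 4:V, 6:V, 8:T, 9:T, 10:V, 11:V, 12:V, 14:T, 15:T, 16:T, 17:V, 18:V, 19:V, 20:T, 21:T, 22:T, 23:T
edges: (8,1,cv); (8,1,cvk); (8,2,cv); (8,6,cv); (9,0,cv); (9,4,cv); (9,4,cvk); (9,6,cv); (14,1,cv); (14,10,cv); (14,11,cv); (15,4,cv); (15,11,cv); (15,12,cv); (16,10,cv); (16,11,cv); (16,12,cv); (20,0,cv); (20,17,cv); (20,19,cv); (21,10,cv); (21,17,cv); (21,18,cv); (22,12,cv); (22,18,cv); (22,19,cv); (23,17,cv); (23,18,cv); (23,19,cv)


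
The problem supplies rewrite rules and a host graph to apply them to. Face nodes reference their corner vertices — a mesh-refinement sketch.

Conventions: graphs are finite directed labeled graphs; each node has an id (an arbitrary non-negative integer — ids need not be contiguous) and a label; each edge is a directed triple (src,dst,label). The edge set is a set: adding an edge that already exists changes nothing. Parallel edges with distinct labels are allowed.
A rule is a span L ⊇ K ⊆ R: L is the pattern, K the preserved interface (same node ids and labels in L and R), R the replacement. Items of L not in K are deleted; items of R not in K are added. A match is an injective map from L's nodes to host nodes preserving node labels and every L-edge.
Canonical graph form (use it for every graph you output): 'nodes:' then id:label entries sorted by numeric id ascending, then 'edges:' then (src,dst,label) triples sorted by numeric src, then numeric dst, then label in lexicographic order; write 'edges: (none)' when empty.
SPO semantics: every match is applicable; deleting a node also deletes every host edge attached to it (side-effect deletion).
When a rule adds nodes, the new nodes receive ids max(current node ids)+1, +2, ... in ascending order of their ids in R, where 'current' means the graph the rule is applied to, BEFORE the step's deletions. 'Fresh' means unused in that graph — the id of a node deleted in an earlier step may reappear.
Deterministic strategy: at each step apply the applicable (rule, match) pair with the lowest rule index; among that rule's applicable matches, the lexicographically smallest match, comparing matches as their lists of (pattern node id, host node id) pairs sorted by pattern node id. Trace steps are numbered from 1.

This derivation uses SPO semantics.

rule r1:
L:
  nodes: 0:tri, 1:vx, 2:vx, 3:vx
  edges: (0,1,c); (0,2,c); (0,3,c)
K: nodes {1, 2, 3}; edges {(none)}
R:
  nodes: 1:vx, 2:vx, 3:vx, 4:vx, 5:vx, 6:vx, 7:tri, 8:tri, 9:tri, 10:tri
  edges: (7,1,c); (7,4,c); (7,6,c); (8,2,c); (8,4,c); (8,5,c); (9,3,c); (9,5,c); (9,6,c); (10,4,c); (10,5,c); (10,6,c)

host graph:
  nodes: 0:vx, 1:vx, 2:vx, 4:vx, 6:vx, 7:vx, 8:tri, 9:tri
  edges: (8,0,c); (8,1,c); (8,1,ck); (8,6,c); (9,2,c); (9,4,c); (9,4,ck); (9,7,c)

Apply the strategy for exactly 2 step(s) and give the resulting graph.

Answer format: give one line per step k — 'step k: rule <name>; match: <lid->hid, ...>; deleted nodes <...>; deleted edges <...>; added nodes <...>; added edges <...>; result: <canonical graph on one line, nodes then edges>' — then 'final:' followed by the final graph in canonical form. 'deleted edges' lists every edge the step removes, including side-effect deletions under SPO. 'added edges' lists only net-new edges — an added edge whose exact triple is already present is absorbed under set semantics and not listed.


step 1: rule r1; match: 0->8, 1->0, 2->1, 3->6; deleted nodes 8; deleted edges (8,0,c); (8,1,c); (8,1,ck); (8,6,c); added nodes 10, 11, 12, 13, 14, 15, 16; added edges (13,0,c); (13,10,c); (13,12,c); (14,1,c); (14,10,c); (14,11,c); (15,6,c); (15,11,c); (15,12,c); (16,10,c); (16,11,c); (16,12,c); result: nodes: 0:vx, 1:vx, 2:vx, 4:vx, 6:vx, 7:vx, 9:tri, 10:vx, 11:vx, 12:vx, 13:tri, 14:tri, 15:tri, 16:tri edges: (9,2,c); (9,4,c); (9,4,ck); (9,7,c); (13,0,c); (13,10,c); (13,12,c); (14,1,c); (14,10,c); (14,11,c); (15,6,c); (15,11,c); (15,12,c); (16,10,c); (16,11,c); (16,12,c)
step 2: rule r1; match: 0->9, 1->2, 2->4, 3->7; deleted nodes 9; deleted edges (9,2,c); (9,4,c); (9,4,ck); (9,7,c); added nodes 17, 18, 19, 20, 21, 22, 23; added edges (20,2,c); (20,17,c); (20,19,c); (21,4,c); (21,17,c); (21,18,c); (22,7,c); (22,18,c); (22,19,c); (23,17,c); (23,18,c); (23,19,c); result: nodes: 0:vx, 1:vx, 2:vx, 4:vx, 6:vx, 7:vx, 10:vx, 11:vx, 12:vx, 13:tri, 14:tri, 15:tri, 16:tri, 17:vx, 18:vx, 19:vx, 20:tri, 21:tri, 22:tri, 23:tri edges: (13,0,c); (13,10,c); (13,12,c); (14,1,c); (14,10,c); (14,11,c); (15,6,c); (15,11,c); (15,12,c); (16,10,c); (16,11,c); (16,12,c); (20,2,c); (20,17,c); (20,19,c); (21,4,c); (21,17,c); (21,18,c); (22,7,c); (22,18,c); (22,19,c); (23,17,c); (23,18,c); (23,19,c)
final:
nodes: 0:vx, 1:vx, 2:vx, 4:vx, 6:vx, 7:vx, 10:vx, 11:vx, 12:vx, 13:tri, 14:tri, 15:tri, 16:tri, 17:vx, 18:vx, 19:vx, 20:tri, 21:tri, 22:tri, 23:tri
edges: (13,0,c); (13,10,c); (13,12,c); (14,1,c); (14,10,c); (14,11,c); (15,6,c); (15,11,c); (15,12,c); (16,10,c); (16,11,c); (16,12,c); (20,2,c); (20,17,c); (20,19,c); (21,4,c); (21,17,c); (21,18,c); (22,7,c); (22,18,c); (22,19,c); (23,17,c); (23,18,c); (23,19,c)


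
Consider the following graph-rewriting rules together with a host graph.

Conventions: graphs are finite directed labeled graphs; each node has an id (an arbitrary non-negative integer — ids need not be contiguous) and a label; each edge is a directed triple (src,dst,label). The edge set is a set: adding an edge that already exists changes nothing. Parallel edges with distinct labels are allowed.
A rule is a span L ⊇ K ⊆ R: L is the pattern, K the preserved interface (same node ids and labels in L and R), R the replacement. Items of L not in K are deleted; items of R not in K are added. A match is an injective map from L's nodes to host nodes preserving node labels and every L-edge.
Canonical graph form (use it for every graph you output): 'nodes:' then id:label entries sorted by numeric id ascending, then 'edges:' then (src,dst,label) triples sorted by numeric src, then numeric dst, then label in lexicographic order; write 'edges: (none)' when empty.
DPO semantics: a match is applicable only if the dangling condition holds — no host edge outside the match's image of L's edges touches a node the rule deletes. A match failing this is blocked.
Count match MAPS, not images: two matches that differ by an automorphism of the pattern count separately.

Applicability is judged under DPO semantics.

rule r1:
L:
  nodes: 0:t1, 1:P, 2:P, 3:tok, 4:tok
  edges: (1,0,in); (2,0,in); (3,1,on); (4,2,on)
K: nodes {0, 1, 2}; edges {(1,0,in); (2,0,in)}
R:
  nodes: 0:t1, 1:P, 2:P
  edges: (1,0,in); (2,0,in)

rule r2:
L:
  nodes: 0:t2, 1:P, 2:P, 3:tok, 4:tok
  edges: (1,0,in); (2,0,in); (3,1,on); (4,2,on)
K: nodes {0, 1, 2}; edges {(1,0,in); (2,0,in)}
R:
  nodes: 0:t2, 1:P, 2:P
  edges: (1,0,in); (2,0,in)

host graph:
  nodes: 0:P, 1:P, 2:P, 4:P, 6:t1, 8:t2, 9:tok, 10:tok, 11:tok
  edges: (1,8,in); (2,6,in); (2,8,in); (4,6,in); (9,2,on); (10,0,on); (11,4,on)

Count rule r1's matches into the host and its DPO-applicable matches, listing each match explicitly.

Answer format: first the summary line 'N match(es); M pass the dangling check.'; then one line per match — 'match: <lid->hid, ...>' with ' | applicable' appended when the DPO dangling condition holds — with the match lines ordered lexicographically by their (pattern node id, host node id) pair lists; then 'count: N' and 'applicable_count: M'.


2 match(es); 2 pass the dangling check.
match: 0->6, 1->2, 2->4, 3->9, 4->11 | applicable
match: 0->6, 1->4, 2->2, 3->11, 4->9 | applicable
count: 2
applicable_count: 2


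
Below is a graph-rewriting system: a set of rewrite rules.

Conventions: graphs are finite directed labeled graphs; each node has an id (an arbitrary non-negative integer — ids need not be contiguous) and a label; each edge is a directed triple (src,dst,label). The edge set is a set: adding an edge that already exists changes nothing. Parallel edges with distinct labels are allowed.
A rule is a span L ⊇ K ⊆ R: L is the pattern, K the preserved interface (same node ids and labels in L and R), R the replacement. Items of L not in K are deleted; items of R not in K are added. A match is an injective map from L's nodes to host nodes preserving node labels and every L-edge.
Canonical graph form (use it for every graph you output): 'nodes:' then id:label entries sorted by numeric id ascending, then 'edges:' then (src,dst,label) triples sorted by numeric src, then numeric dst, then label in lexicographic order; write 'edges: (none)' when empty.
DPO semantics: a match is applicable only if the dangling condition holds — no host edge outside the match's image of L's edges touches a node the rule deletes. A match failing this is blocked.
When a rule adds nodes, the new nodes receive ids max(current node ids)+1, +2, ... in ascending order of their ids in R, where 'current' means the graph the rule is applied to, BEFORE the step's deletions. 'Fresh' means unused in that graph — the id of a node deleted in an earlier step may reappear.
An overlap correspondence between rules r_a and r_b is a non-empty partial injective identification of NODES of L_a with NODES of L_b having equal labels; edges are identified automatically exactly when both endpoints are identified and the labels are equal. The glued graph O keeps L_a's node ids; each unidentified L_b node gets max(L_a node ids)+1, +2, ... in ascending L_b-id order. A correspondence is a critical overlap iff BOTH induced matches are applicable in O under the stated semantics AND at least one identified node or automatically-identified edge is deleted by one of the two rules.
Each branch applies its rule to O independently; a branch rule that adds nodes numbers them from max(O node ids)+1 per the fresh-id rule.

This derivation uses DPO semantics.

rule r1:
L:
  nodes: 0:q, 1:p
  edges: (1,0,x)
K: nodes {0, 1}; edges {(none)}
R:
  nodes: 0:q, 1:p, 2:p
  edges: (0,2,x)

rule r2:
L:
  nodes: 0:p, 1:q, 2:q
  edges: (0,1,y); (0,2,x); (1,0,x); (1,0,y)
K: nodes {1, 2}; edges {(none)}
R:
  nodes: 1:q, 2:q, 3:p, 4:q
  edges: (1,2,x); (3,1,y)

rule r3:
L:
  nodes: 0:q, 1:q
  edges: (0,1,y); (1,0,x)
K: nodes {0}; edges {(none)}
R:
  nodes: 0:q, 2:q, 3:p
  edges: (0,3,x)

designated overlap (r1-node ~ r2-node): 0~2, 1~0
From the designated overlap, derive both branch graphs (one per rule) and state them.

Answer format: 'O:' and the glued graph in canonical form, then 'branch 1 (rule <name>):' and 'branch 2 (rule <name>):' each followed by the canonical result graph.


O:
nodes: 0:q, 1:p, 2:q
edges: (1,0,x); (1,2,y); (2,1,x); (2,1,y)
branch 1 (rule r1):
nodes: 0:q, 1:p, 2:q, 3:p
edges: (0,3,x); (1,2,y); (2,1,x); (2,1,y)
branch 2 (rule r2):
nodes: 0:q, 2:q, 3:p, 4:q
edges: (2,0,x); (3,2,y)


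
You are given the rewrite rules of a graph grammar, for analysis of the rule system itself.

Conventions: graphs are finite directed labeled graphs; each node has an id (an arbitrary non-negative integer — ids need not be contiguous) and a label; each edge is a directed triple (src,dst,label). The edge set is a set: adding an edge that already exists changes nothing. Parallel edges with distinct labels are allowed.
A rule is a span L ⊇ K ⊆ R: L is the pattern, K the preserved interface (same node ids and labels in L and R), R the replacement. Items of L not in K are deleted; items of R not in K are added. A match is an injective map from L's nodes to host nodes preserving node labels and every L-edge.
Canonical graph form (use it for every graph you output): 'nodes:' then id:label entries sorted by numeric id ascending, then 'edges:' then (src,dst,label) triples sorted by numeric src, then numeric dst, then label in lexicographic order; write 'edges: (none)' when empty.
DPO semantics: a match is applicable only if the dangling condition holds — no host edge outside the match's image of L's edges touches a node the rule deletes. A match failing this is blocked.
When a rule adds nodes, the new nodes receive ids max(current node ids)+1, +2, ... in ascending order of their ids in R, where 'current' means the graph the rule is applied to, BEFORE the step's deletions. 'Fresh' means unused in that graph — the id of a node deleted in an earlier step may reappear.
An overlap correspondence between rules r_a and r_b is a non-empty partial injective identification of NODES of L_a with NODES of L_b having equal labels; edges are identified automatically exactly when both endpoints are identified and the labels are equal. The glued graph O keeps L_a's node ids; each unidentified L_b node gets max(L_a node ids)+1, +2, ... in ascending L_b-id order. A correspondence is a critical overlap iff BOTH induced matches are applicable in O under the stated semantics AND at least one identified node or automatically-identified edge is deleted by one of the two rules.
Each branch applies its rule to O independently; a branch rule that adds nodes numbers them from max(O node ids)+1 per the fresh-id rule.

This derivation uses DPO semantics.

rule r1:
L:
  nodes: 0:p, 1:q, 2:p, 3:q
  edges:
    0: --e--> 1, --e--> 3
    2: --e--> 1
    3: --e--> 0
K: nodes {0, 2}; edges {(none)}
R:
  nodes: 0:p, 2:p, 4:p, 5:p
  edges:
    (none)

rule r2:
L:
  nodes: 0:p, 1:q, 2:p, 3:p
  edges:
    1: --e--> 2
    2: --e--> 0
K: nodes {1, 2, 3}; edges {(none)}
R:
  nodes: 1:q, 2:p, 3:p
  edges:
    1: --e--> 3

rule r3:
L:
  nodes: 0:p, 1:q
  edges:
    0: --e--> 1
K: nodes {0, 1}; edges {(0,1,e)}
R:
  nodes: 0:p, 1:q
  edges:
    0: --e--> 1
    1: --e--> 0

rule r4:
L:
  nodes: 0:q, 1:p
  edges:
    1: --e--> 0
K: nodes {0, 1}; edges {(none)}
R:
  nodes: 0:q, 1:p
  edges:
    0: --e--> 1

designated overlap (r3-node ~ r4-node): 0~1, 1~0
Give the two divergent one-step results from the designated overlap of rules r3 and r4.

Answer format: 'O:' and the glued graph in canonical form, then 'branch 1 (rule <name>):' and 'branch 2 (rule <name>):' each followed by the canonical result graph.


O:
nodes: 0:p, 1:q
edges: (0,1,e)
branch 1 (rule r3):
nodes: 0:p, 1:q
edges: (0,1,e); (1,0,e)
branch 2 (rule r4):
nodes: 0:p, 1:q
edges: (1,0,e)


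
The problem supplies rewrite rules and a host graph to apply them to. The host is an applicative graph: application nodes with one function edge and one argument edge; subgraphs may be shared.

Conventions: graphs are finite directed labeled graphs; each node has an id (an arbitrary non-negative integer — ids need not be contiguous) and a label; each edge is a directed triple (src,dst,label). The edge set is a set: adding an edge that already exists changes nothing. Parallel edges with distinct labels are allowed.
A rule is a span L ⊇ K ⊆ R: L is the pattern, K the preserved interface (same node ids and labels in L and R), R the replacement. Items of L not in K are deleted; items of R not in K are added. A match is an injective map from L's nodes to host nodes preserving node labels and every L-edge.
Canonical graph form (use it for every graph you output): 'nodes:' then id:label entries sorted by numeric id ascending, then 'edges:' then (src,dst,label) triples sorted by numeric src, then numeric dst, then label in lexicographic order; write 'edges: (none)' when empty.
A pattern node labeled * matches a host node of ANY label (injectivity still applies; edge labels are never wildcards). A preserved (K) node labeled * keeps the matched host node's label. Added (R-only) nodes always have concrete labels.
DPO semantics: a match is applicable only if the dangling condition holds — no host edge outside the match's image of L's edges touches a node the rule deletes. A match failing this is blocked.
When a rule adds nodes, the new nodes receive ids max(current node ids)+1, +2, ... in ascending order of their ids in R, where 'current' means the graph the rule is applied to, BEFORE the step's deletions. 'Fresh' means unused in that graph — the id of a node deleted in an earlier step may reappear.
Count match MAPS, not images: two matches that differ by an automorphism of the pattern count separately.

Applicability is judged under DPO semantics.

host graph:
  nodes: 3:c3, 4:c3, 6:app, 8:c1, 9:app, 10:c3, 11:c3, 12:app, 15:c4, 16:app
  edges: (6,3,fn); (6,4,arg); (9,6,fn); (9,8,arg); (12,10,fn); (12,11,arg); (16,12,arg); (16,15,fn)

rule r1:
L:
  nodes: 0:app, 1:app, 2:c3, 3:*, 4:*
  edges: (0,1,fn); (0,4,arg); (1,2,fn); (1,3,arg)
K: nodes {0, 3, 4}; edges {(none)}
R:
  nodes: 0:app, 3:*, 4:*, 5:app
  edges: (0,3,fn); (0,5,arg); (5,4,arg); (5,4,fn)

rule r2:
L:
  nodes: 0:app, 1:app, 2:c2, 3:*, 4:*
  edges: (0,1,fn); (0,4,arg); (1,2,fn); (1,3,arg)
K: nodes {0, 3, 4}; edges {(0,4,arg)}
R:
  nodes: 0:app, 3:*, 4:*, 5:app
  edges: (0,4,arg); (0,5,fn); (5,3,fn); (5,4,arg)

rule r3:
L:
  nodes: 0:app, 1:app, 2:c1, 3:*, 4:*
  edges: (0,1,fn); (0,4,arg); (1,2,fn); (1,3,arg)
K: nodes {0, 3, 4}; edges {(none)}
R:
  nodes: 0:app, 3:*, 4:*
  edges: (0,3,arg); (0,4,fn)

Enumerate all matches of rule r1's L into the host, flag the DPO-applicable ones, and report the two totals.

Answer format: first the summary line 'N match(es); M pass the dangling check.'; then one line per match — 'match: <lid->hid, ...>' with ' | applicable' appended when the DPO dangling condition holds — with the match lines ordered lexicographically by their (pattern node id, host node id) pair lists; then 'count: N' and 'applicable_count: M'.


1 match(es); 1 pass the dangling check.
match: 0->9, 1->6, 2->3, 3->4, 4->8 | applicable
count: 1
applicable_count: 1


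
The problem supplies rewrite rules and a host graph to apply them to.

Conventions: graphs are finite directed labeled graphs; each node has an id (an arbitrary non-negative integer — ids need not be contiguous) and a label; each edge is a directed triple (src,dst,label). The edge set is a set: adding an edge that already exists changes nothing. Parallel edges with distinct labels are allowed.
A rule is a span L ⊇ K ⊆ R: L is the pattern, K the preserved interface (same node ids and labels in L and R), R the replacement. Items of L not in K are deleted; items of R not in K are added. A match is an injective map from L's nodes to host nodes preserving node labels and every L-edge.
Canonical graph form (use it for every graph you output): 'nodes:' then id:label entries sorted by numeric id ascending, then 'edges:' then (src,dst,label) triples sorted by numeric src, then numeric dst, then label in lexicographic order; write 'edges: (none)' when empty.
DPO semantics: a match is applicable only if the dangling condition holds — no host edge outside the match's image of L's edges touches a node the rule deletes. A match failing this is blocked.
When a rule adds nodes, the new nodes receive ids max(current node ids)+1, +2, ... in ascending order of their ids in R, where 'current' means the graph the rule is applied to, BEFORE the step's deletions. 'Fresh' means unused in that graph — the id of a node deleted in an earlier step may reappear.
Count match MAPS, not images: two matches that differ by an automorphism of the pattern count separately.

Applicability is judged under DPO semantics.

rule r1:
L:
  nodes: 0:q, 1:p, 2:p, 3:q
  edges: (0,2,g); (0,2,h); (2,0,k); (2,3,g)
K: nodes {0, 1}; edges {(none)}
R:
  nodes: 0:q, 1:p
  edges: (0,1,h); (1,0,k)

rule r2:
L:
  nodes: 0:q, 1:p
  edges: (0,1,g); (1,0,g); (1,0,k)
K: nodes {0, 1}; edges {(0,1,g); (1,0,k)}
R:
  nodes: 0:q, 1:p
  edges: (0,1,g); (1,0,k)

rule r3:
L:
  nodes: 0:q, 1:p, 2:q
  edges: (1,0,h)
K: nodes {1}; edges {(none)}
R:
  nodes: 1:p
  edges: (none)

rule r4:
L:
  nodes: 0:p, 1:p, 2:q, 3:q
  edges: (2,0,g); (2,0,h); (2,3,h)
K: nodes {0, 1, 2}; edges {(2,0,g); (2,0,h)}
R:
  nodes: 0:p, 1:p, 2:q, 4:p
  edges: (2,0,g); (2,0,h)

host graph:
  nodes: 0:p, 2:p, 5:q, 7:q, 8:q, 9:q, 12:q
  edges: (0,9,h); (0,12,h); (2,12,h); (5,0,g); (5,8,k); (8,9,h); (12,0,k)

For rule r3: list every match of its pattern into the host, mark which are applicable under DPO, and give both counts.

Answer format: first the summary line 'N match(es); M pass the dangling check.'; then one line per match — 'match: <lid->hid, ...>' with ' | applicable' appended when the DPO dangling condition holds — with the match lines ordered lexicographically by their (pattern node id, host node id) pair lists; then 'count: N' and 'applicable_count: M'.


12 match(es); 0 pass the dangling check.
match: 0->9, 1->0, 2->5
match: 0->9, 1->0, 2->7
match: 0->9, 1->0, 2->8
match: 0->9, 1->0, 2->12
match: 0->12, 1->0, 2->5
match: 0->12, 1->0, 2->7
match: 0->12, 1->0, 2->8
match: 0->12, 1->0, 2->9
match: 0->12, 1->2, 2->5
match: 0->12, 1->2, 2->7
match: 0->12, 1->2, 2->8
match: 0->12, 1->2, 2->9
count: 12
applicable_count: 0


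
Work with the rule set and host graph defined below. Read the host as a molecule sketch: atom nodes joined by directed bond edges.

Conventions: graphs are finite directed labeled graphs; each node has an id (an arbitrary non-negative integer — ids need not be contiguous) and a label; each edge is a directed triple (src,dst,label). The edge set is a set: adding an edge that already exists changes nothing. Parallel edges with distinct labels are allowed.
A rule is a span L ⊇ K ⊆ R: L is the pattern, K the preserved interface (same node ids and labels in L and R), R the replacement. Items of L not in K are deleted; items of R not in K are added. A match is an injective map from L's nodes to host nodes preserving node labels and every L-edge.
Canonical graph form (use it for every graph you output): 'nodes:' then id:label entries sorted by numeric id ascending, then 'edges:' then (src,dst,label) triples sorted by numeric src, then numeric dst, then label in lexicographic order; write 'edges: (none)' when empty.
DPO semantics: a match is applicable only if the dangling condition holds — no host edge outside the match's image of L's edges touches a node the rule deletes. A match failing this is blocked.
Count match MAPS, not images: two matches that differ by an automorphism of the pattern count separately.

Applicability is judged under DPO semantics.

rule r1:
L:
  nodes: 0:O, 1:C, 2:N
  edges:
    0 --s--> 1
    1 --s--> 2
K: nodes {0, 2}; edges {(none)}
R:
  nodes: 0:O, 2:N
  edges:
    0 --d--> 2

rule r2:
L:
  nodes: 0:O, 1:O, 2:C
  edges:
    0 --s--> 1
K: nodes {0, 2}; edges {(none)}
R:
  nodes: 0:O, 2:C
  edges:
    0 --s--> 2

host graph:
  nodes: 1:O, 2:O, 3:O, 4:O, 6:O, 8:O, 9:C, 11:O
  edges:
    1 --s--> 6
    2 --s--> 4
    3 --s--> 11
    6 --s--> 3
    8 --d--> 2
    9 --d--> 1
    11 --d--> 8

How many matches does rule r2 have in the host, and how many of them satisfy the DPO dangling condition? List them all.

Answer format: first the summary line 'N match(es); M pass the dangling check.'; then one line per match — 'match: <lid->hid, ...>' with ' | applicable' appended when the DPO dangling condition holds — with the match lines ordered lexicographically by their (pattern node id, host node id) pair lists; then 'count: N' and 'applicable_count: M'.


4 match(es); 1 pass the dangling check.
match: 0->1, 1->6, 2->9
match: 0->2, 1->4, 2->9 | applicable
match: 0->3, 1->11, 2->9
match: 0->6, 1->3, 2->9
count: 4
applicable_count: 1


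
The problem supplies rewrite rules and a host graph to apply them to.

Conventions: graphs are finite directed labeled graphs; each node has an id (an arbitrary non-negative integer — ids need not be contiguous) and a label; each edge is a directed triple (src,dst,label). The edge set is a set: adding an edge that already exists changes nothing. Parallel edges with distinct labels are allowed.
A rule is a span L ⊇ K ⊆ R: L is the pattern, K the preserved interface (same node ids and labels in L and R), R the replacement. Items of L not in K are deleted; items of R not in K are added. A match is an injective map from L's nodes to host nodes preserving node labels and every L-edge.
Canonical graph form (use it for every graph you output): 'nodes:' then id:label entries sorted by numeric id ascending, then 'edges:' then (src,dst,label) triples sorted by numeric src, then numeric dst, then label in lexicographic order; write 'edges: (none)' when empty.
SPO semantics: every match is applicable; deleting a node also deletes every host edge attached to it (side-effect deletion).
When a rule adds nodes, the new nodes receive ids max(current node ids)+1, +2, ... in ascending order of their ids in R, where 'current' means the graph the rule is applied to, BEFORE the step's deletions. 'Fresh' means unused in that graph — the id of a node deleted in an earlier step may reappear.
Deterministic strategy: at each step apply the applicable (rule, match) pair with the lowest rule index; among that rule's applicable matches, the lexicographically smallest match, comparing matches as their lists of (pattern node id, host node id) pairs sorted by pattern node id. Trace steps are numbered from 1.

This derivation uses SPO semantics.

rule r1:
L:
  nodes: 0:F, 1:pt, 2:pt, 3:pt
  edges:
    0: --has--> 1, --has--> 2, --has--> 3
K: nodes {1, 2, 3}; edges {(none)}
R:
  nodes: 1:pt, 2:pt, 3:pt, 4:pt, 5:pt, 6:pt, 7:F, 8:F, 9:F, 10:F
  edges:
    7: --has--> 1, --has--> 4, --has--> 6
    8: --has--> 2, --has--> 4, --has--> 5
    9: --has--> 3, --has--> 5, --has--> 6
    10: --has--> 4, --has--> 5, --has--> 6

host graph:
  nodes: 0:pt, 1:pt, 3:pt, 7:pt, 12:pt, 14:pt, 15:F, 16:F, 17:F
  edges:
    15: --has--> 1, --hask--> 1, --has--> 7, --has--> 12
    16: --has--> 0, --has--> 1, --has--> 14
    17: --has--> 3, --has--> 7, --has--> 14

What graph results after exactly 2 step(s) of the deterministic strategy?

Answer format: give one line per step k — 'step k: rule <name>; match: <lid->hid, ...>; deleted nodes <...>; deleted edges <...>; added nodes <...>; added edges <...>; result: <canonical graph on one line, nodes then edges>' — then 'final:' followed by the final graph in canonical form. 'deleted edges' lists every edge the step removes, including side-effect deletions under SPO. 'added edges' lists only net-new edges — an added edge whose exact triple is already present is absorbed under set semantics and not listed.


step 1: rule r1; match: 0->15, 1->1, 2->7, 3->12; deleted nodes 15; deleted edges (15,1,has); (15,1,hask); (15,7,has); (15,12,has); added nodes 18, 19, 20, 21, 22, 23, 24; added edges (21,1,has); (21,18,has); (21,20,has); (22,7,has); (22,18,has); (22,19,has); (23,12,has); (23,19,has); (23,20,has); (24,18,has); (24,19,has); (24,20,has); result: nodes: 0:pt, 1:pt, 3:pt, 7:pt, 12:pt, 14:pt, 16:F, 17:F, 18:pt, 19:pt, 20:pt, 21:F, 22:F, 23:F, 24:F edges: (16,0,has); (16,1,has); (16,14,has); (17,3,has); (17,7,has); (17,14,has); (21,1,has); (21,18,has); (21,20,has); (22,7,has); (22,18,has); (22,19,has); (23,12,has); (23,19,has); (23,20,has); (24,18,has); (24,19,has); (24,20,has)
step 2: rule r1; match: 0->16, 1->0, 2->1, 3->14; deleted nodes 16; deleted edges (16,0,has); (16,1,has); (16,14,has); added nodes 25, 26, 27, 28, 29, 30, 31; added edges (28,0,has); (28,25,has); (28,27,has); (29,1,has); (29,25,has); (29,26,has); (30,14,has); (30,26,has); (30,27,has); (31,25,has); (31,26,has); (31,27,has); result: nodes: 0:pt, 1:pt, 3:pt, 7:pt, 12:pt, 14:pt, 17:F, 18:pt, 19:pt, 20:pt, 21:F, 22:F, 23:F, 24:F, 25:pt, 26:pt, 27:pt, 28:F, 29:F, 30:F, 31:F edges: (17,3,has); (17,7,has); (17,14,has); (21,1,has); (21,18,has); (21,20,has); (22,7,has); (22,18,has); (22,19,has); (23,12,has); (23,19,has); (23,20,has); (24,18,has); (24,19,has); (24,20,has); (28,0,has); (28,25,has); (28,27,has); (29,1,has); (29,25,has); (29,26,has); (30,14,has); (30,26,has); (30,27,has); (31,25,has); (31,26,has); (31,27,has)
final:
nodes: 0:pt, 1:pt, 3:pt, 7:pt, 12:pt, 14:pt, 17:F, 18:pt, 19:pt, 20:pt, 21:F, 22:F, 23:F, 24:F, 25:pt, 26:pt, 27:pt, 28:F, 29:F, 30:F, 31:F
edges: (17,3,has); (17,7,has); (17,14,has); (21,1,has); (21,18,has); (21,20,has); (22,7,has); (22,18,has); (22,19,has); (23,12,has); (23,19,has); (23,20,has); (24,18,has); (24,19,has); (24,20,has); (28,0,has); (28,25,has); (28,27,has); (29,1,has); (29,25,has); (29,26,has); (30,14,has); (30,26,has); (30,27,has); (31,25,has); (31,26,has); (31,27,has)
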